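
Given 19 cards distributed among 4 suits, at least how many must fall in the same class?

By pigeonhole with 19 objects and 4 categories: ceiling(19/4).

Final answer: 5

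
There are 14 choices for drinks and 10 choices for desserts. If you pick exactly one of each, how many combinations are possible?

By the multiplication principle: 14 x 10.

Final answer: 140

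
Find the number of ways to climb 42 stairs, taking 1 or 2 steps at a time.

Condition on the final move: it is a 1-step (f(n-1) ways to get there) or a 2-step (f(n-2) ways), so f(n) = f(n-1) + f(n-2), with f(1)=1, f(2)=2.
Iterating the recurrence: f(1)=1, f(2)=2, f(3)=3, f(4)=5, f(5)=8, f(6)=13, f(7)=21, f(8)=34, f(9)=55, f(10)=89, f(11)=144, f(12)=233, f(13)=377, f(14)=610, f(15)=987, f(16)=1597, f(17)=2584, f(18)=4181, f(19)=6765, f(20)=10946, f(21)=17711, f(22)=28657, f(23)=46368, f(24)=75025, f(25)=121393, f(26)=196418, f(27)=317811, f(28)=514229, f(29)=832040, f(30)=1346269, f(31)=2178309, f(32)=3524578, f(33)=5702887, f(34)=9227465, f(35)=14930352, f(36)=24157817, f(37)=39088169, f(38)=63245986, f(39)=102334155, f(40)=165580141, f(41)=267914296, f(42)=433494437.

Final answer: 433494437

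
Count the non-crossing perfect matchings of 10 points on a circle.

This is a standard Catalan-number count: the answer is C_n. Here n = 10/2 = 5.
C_n = C(2n,n)/(n+1), so C_{5} = C(10,5)/6 = 252/6.

Final answer: C_{5} = 42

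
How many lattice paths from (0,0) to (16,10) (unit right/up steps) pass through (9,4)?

Paths (0,0)->(9,4): C(13,4) = 715.
Paths (9,4)->(16,10): C(13,6) = 1716.
By multiplication principle: 715 x 1716.

Final answer: 1226940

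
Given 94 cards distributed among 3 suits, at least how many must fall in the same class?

By pigeonhole with 94 objects and 3 categories: ceiling(94/3).

Final answer: 32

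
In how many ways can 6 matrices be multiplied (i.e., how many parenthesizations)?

This is counted by the nth Catalan number C_n. Here n = 6 - 1 = 5.
Using C_0 = 1 and C_(k+1) = C_k x 2(2k+1)/(k+2), build up term by term: C_1=1, C_2=2, C_3=5, C_4=14, C_5=42.

Final answer: C_{5} = 42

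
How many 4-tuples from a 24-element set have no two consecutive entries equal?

First character: 24 choices. Each subsequent: 23 choices (must differ from the previous one).
Total: 24 x 23^3.

Final answer: 24 x 23^{3} = 292008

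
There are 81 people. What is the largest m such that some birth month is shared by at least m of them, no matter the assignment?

There are 12 possible values for birth month. With 81 people and 12 categories, by pigeonhole: ceiling(81/12).

Final answer: 7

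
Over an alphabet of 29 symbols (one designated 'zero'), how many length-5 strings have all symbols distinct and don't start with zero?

First digit: 28 (nonzero). Second: 28 (not first). Third: 27, etc.
Total: 28 x 28 x 27 x 26 x 25.

Final answer: 13759200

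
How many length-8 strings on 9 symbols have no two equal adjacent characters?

First character: 9 choices. Each subsequent: 8 choices (must differ from the previous one).
Total: 9 x 8^7.

Final answer: 9 x 8^{7} = 18874368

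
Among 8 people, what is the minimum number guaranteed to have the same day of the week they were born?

There are 7 possible values for day of the week they were born. With 8 people and 7 categories, by pigeonhole: ceiling(8/7).

Final answer: 2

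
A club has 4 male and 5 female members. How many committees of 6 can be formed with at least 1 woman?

Sum over valid woman counts:
C(5,2)C(4,4) = 10
C(5,3)C(4,3) = 40
C(5,4)C(4,2) = 30
C(5,5)C(4,1) = 4
Total: 10 + 40 + 30 + 4.

Final answer: 84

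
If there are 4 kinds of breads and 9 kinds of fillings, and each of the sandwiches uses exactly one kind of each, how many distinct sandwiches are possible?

By the multiplication principle: 4 x 9.

Final answer: 36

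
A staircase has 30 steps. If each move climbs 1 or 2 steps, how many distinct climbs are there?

Let f(n) be the number of climbs. Removing the last move (1 or 2 steps) gives f(n) = f(n-1) + f(n-2); base cases f(1)=1, f(2)=2.
Iterating the recurrence: f(1)=1, f(2)=2, f(3)=3, f(4)=5, f(5)=8, f(6)=13, f(7)=21, f(8)=34, f(9)=55, f(10)=89, f(11)=144, f(12)=233, f(13)=377, f(14)=610, f(15)=987, f(16)=1597, f(17)=2584, f(18)=4181, f(19)=6765, f(20)=10946, f(21)=17711, f(22)=28657, f(23)=46368, f(24)=75025, f(25)=121393, f(26)=196418, f(27)=317811, f(28)=514229, f(29)=832040, f(30)=1346269.

Final answer: 1346269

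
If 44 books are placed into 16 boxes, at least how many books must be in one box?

By the pigeonhole principle: ceiling(44/16).

Final answer: 3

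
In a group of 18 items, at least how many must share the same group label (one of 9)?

There are 9 possible values for group label (one of 9). With 18 items and 9 categories, by pigeonhole: ceiling(18/9).

Final answer: 2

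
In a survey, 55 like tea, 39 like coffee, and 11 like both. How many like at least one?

|A union B| = |A| + |B| - |A intersect B| = 55 + 39 - 11.

Final answer: 83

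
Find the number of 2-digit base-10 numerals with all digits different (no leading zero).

The leading digit has 9 choices (anything but zero); the next has 9 (anything but the first), then 8, and so on, one fewer each time.
Total: 9 x 9.

Final answer: 81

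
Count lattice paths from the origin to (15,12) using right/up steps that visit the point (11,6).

Paths (0,0)->(11,6): C(17,6) = 12376.
Paths (11,6)->(15,12): C(10,6) = 210.
By multiplication principle: 12376 x 210.

Final answer: 2598960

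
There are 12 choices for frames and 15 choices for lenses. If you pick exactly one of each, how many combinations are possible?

By the multiplication principle: 12 x 15.

Final answer: 180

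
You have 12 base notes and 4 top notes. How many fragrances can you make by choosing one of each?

By the multiplication principle: 12 x 4.

Final answer: 48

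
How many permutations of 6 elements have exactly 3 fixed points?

Choose which 3 elements are fixed: C(6,3) = 20.
Derange the remaining 3 using D(j) = (j-1)(D(j-1) + D(j-2)), D(0)=1, D(1)=0: D(2)=1, D(3)=2.
Total: 20 x 2.

Final answer: C(6,3) D(3) = 40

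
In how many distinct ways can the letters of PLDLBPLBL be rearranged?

Letters (B:2, D:1, L:4, P:2). Total letters: 9.
Permutations = 9!/(4! x 2! x 2!).

Final answer: 3780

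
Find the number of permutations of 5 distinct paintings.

The number of ways to arrange 5 distinct objects is 5!.

Final answer: 5! = 120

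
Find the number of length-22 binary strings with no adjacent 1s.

Let a(n) count valid strings. If the last bit is 0 the prefix is any valid string of length n-1; if it is 1 the string must end in 01 with a valid prefix of length n-2. So a(n) = a(n-1) + a(n-2), a(1)=2, a(2)=3.
Computing successive values: a(1)=2, a(2)=3, a(3)=5, a(4)=8, a(5)=13, a(6)=21, a(7)=34, a(8)=55, a(9)=89, a(10)=144, a(11)=233, a(12)=377, a(13)=610, a(14)=987, a(15)=1597, a(16)=2584, a(17)=4181, a(18)=6765, a(19)=10946, a(20)=17711, a(21)=28657, a(22)=46368.

Final answer: 46368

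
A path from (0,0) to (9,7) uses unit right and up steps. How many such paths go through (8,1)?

Paths (0,0)->(8,1): C(9,1) = 9.
Paths (8,1)->(9,7): C(7,6) = 7.
By multiplication principle: 9 x 7.

Final answer: 63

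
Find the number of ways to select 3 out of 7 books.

C(7,3) = 7!/(3! x (7-3)!).

Final answer: C(7,3) = 35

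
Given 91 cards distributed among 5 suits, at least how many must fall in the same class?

By pigeonhole with 91 objects and 5 categories: ceiling(91/5).

Final answer: 19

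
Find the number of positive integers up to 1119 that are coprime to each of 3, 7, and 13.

|div by 3|=373, |div by 7|=159, |div by 13|=86.
|div by 3&7|=53, |div by 3&13|=28, |div by 7&13|=12, |div by all|=4.
By inclusion-exclusion, divisible by at least one: 373+159+86-53-28-12+4 = 529.
Not divisible by any: 1119 - 529.

Final answer: 590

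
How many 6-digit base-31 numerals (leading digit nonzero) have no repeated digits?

First digit: 30 (nonzero). Second: 30 (not first). Third: 29, etc.
Total: 30 x 30 x 29 x 28 x 27 x 26.

Final answer: 513021600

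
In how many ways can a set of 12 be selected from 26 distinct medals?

C(26,12) = 26!/(12! x 14!).

Final answer: \binom{26}{12} = 9657700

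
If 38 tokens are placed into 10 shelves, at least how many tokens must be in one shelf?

By the pigeonhole principle: ceiling(38/10).

Final answer: 4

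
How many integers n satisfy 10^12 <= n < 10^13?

These are the integers in [10^12, 10^13), so the count is 10^13 - 10^12 = 9 x 10^12.

Final answer: 9000000000000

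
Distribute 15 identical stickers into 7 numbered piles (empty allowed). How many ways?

Stars and bars: C(n+k-1, k-1) = C(21,6).

Final answer: C(21,6) = 54264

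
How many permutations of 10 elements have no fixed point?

Derangements satisfy D(n) = (n-1)(D(n-1) + D(n-2)), starting from D(0)=1, D(1)=0.
Building up: D(2)=1, D(3)=2, D(4)=9, D(5)=44, D(6)=265, D(7)=1854, D(8)=14833, D(9)=133496.
D(10) = 9 x (D(9) + D(8)) = 9 x (133496 + 14833).

Final answer: D(10) = 1334961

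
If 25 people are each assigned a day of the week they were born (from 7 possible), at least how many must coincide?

There are 7 possible values for day of the week they were born. With 25 people and 7 categories, by pigeonhole: ceiling(25/7).

Final answer: 4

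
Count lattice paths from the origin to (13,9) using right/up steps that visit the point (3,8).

Paths (0,0)->(3,8): C(11,8) = 165.
Paths (3,8)->(13,9): C(11,1) = 11.
By multiplication principle: 165 x 11.

Final answer: 1815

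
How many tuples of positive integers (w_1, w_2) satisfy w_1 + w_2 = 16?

Substitute w'_i = w_i - 1 (so w'_i >= 0). Then sum w'_i = 16 - 2 = 14.
Stars and bars: C(14+2-1, 2-1) = C(15,1).

Final answer: C(15,1) = 15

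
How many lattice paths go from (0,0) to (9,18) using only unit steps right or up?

Each path has 9 right steps and 18 up steps in some order (27 steps total).
Choose which 18 of the 27 steps are up: C(27,18).

Final answer: C(27,18) = 4686825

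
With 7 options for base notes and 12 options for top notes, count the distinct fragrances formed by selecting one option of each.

By the multiplication principle: 7 x 12.

Final answer: 84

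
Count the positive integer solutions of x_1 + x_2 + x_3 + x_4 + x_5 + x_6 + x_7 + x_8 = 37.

Substitute x'_i = x_i - 1 (so x'_i >= 0). Then sum x'_i = 37 - 8 = 29.
Stars and bars: C(29+8-1, 8-1) = C(36,7).

Final answer: C(36,7) = 8347680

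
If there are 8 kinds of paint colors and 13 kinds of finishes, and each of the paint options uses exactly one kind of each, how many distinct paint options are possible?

By the multiplication principle: 8 x 13.

Final answer: 104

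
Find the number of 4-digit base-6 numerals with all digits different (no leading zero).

The leading digit has 5 choices (anything but zero); the next has 5 (anything but the first), then 4, and so on, one fewer each time.
Total: 5 x 5 x 4 x 3.

Final answer: 300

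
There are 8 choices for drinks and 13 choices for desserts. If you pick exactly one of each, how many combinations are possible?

By the multiplication principle: 8 x 13.

Final answer: 104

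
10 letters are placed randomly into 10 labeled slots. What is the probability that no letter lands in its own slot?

D(n) = (n-1)(D(n-1) + D(n-2)), D(0)=1, D(1)=0.
Building up: D(2)=1, D(3)=2, D(4)=9, D(5)=44, D(6)=265, D(7)=1854, D(8)=14833, D(9)=133496, D(10)=1334961.
Total arrangements: 10! = 3628800.
Probability = D(10)/10! = 16481/44800.

Final answer: D(10)/10! = 1334961/3628800 = 0.367879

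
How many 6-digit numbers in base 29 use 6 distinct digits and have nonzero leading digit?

The leading digit has 28 choices (anything but zero); the next has 28 (anything but the first), then 27, and so on, one fewer each time.
Total: 28 x 28 x 27 x 26 x 25 x 24.

Final answer: 330220800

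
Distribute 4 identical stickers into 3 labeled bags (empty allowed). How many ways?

Stars and bars: C(n+k-1, k-1) = C(6,2).

Final answer: C(6,2) = 15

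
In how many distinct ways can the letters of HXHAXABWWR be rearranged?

Letters (A:2, B:1, H:2, R:1, W:2, X:2). Total letters: 10.
Permutations = 10!/(2! x 2! x 2! x 2!).

Final answer: 226800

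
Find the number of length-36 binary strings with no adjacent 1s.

Classify by the final bit: ...0 gives a(n-1) strings, ...01 gives a(n-2) strings. Thus a(n) = a(n-1) + a(n-2) with a(1)=2, a(2)=3.
Iterating the recurrence: a(1)=2, a(2)=3, a(3)=5, a(4)=8, a(5)=13, a(6)=21, a(7)=34, a(8)=55, a(9)=89, a(10)=144, a(11)=233, a(12)=377, a(13)=610, a(14)=987, a(15)=1597, a(16)=2584, a(17)=4181, a(18)=6765, a(19)=10946, a(20)=17711, a(21)=28657, a(22)=46368, a(23)=75025, a(24)=121393, a(25)=196418, a(26)=317811, a(27)=514229, a(28)=832040, a(29)=1346269, a(30)=2178309, a(31)=3524578, a(32)=5702887, a(33)=9227465, a(34)=14930352, a(35)=24157817, a(36)=39088169.

Final answer: 39088169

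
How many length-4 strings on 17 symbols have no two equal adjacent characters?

First character: 17 choices. Each subsequent: 16 choices (must differ from the previous one).
Total: 17 x 16^3.

Final answer: 17 x 16^{3} = 69632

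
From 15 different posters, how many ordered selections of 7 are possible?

P(15,7) = 15!/(15-7)! = 15!/8!.

Final answer: P(15,7) = 32432400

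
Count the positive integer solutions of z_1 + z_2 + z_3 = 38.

Substitute z'_i = z_i - 1 (so z'_i >= 0). Then sum z'_i = 38 - 3 = 35.
Stars and bars: C(35+3-1, 3-1) = C(37,2).

Final answer: C(37,2) = 666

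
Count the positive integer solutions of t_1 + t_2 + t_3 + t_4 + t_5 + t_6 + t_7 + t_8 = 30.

Substitute t'_i = t_i - 1 (so t'_i >= 0). Then sum t'_i = 30 - 8 = 22.
Stars and bars: C(22+8-1, 8-1) = C(29,7).

Final answer: C(29,7) = 1560780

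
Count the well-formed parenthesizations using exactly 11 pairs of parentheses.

This is counted by the nth Catalan number C_n. Here n = 11 (pairs).
C_n = (2n)!/(n!(n+1)!), so C_{11} = 22!/(11! x 12!) = C(22,11)/12 = 705432/12.

Final answer: C_{11} = 58786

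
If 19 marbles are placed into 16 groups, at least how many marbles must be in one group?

By the pigeonhole principle: ceiling(19/16).

Final answer: 2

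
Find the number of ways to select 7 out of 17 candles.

C(17,7) = 17!/(7! x 10!).

Final answer: \binom{17}{7} = 19448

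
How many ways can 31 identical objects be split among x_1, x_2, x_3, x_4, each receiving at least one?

Substitute x'_i = x_i - 1 (so x'_i >= 0). Then sum x'_i = 31 - 4 = 27.
Stars and bars: C(27+4-1, 4-1) = C(30,3).

Final answer: C(30,3) = 4060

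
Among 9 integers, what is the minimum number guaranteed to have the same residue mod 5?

There are 5 possible values for residue mod 5. With 9 integers and 5 categories, by pigeonhole: ceiling(9/5).

Final answer: 2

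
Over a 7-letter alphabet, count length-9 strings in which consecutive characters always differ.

First character: 7 choices. Each subsequent: 6 choices (must differ from the previous one).
Total: 7 x 6^8.

Final answer: 7 x 6^{8} = 11757312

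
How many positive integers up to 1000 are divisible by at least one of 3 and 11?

Multiples of 3: 333. Multiples of 11: 90. Of both (lcm=33): 30.
By inclusion-exclusion: 333 + 90 - 30.

Final answer: 393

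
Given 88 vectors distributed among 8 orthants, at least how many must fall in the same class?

By pigeonhole with 88 objects and 8 categories: ceiling(88/8).

Final answer: 11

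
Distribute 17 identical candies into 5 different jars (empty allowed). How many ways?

Stars and bars: C(n+k-1, k-1) = C(21,4).

Final answer: C(21,4) = 5985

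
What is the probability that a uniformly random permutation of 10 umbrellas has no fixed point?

D(n) = (n-1)(D(n-1) + D(n-2)), D(0)=1, D(1)=0.
Building up: D(2)=1, D(3)=2, D(4)=9, D(5)=44, D(6)=265, D(7)=1854, D(8)=14833, D(9)=133496, D(10)=1334961.
Total arrangements: 10! = 3628800.
Probability = D(10)/10! = 16481/44800.

Final answer: D(10)/10! = 1334961/3628800 = 0.367879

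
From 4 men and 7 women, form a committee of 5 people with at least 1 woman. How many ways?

Sum over valid woman counts:
C(7,1)C(4,4) = 7
C(7,2)C(4,3) = 84
C(7,3)C(4,2) = 210
C(7,4)C(4,1) = 140
C(7,5)C(4,0) = 21
Total: 7 + 84 + 210 + 140 + 21.

Final answer: 462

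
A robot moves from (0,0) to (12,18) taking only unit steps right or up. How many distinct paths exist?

Each path has 12 right steps and 18 up steps in some order (30 steps total).
Choose which 18 of the 30 steps are up: C(30,18).

Final answer: C(30,18) = 86493225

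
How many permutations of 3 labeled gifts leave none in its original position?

D(n) = (n-1)(D(n-1) + D(n-2)), D(0)=1, D(1)=0.
D(2) = 1 x (0 + 1) = 1
D(3) = 2 x (D(2) + D(1)) = 2 x (1 + 0)

Final answer: D(3) = 2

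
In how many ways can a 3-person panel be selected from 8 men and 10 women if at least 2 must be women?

Sum over valid woman counts:
C(10,2)C(8,1) = 360
C(10,3)C(8,0) = 120
Total: 360 + 120.

Final answer: 480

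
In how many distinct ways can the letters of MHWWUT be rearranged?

Letters (H:1, M:1, T:1, U:1, W:2). Total letters: 6.
Permutations = 6!/(2!).

Final answer: 360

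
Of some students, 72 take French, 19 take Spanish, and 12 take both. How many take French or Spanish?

|A union B| = |A| + |B| - |A intersect B| = 72 + 19 - 12.

Final answer: 79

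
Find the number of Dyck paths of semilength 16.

Total monotonic paths to (16,16): C(32,16) = 601080390.
A path is bad iff it touches y = x + 1; reflecting its initial segment maps bad paths bijectively onto all paths to (15,17), of which there are C(32,17) = 565722720.
Valid Dyck paths: 601080390 - 565722720.
(This is the Catalan number C_{16}.)

Final answer: C_{16} = 35357670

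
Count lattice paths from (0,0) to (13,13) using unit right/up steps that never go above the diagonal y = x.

Total monotonic paths to (13,13): C(26,13) = 10400600.
A path is bad iff it touches y = x + 1; reflecting its initial segment maps bad paths bijectively onto all paths to (12,14), of which there are C(26,14) = 9657700.
Valid Dyck paths: 10400600 - 9657700.
(Check: C(26,13) - C(26,14) = C(26,13)/14, the Catalan number C_{13}.)

Final answer: C_{13} = 742900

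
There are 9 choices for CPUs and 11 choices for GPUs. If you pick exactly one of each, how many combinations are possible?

By the multiplication principle: 9 x 11.

Final answer: 99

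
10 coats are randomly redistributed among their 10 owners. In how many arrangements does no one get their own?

Use the recurrence D(n) = (n-1)(D(n-1) + D(n-2)) with D(0)=1, D(1)=0.
D(2) = 1 x (0 + 1) = 1
D(3) = 2 x (1 + 0) = 2
D(4) = 3 x (2 + 1) = 9
D(5) = 4 x (9 + 2) = 44
D(6) = 5 x (44 + 9) = 265
D(7) = 6 x (265 + 44) = 1854
D(8) = 7 x (1854 + 265) = 14833
D(9) = 8 x (14833 + 1854) = 133496
D(10) = 9 x (D(9) + D(8)) = 9 x (133496 + 14833)

Final answer: D(10) = 1334961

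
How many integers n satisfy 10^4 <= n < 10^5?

The leading digit cannot be 0 (9 options); the other 4 digits can be anything (10 options each).
Total: 9 x 10^4.

Final answer: 90000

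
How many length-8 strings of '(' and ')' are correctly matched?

This is counted by the nth Catalan number C_n. Here n = 4 (pairs).
C_n = (2n)!/(n!(n+1)!), so C_{4} = 8!/(4! x 5!) = C(8,4)/5 = 70/5.

Final answer: C_{4} = 14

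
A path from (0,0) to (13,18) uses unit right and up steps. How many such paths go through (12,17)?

Paths (0,0)->(12,17): C(29,17) = 51895935.
Paths (12,17)->(13,18): C(2,1) = 2.
By multiplication principle: 51895935 x 2.

Final answer: 103791870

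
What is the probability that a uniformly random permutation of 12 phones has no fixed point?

Use the recurrence D(n) = (n-1)(D(n-1) + D(n-2)) with D(0)=1, D(1)=0.
Building up: D(2)=1, D(3)=2, D(4)=9, D(5)=44, D(6)=265, D(7)=1854, D(8)=14833, D(9)=133496, D(10)=1334961, D(11)=14684570, D(12)=176214841.
Total arrangements: 12! = 479001600.
Probability = D(12)/12! = 16019531/43545600.

Final answer: D(12)/12! = 176214841/479001600 = 0.367879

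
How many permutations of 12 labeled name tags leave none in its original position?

Use the recurrence D(n) = (n-1)(D(n-1) + D(n-2)) with D(0)=1, D(1)=0.
D(2) = 1 x (0 + 1) = 1
D(3) = 2 x (1 + 0) = 2
D(4) = 3 x (2 + 1) = 9
D(5) = 4 x (9 + 2) = 44
D(6) = 5 x (44 + 9) = 265
D(7) = 6 x (265 + 44) = 1854
D(8) = 7 x (1854 + 265) = 14833
D(9) = 8 x (14833 + 1854) = 133496
D(10) = 9 x (133496 + 14833) = 1334961
D(11) = 10 x (1334961 + 133496) = 14684570
D(12) = 11 x (D(11) + D(10)) = 11 x (14684570 + 1334961)

Final answer: D(12) = 176214841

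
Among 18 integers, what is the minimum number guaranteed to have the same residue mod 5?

There are 5 possible values for residue mod 5. With 18 integers and 5 categories, by pigeonhole: ceiling(18/5).

Final answer: 4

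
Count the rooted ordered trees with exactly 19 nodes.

This is a standard Catalan-number count: the answer is C_n. Here n = 19 - 1 = 18.
Using C_0 = 1 and C_(k+1) = C_k x 2(2k+1)/(k+2), build up term by term: C_1=1, C_2=2, C_3=5, C_4=14, C_5=42, C_6=132, C_7=429, C_8=1430, C_9=4862, C_10=16796, C_11=58786, C_12=208012, C_13=742900, C_14=2674440, C_15=9694845, C_16=35357670, C_17=129644790, C_18=477638700.

Final answer: C_{18} = 477638700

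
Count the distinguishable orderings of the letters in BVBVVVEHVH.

Letters (B:2, E:1, H:2, V:5). Total letters: 10.
Permutations = 10!/(5! x 2! x 2!).

Final answer: 7560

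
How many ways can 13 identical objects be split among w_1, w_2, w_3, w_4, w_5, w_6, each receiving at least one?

Substitute w'_i = w_i - 1 (so w'_i >= 0). Then sum w'_i = 13 - 6 = 7.
Stars and bars: C(7+6-1, 6-1) = C(12,5).

Final answer: C(12,5) = 792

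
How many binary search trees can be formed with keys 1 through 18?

The structures are counted by the Catalan number C_n. Here n = 18.
C_n = C(2n,n) - C(2n,n+1), so C_{18} = C(36,18) - C(36,19) = 9075135300 - 8597496600.

Final answer: C_{18} = 477638700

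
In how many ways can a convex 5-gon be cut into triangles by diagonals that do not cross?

This is counted by the nth Catalan number C_n. Here n = 5 - 2 = 3.
C_n = C(2n,n)/(n+1), so C_{3} = C(6,3)/4 = 20/4.

Final answer: C_{3} = 5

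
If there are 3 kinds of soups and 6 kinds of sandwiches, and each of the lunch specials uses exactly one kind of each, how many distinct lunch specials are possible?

By the multiplication principle: 3 x 6.

Final answer: 18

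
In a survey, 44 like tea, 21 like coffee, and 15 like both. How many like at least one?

|A union B| = |A| + |B| - |A intersect B| = 44 + 21 - 15.

Final answer: 50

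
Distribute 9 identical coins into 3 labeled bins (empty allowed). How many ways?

Stars and bars: C(n+k-1, k-1) = C(11,2).

Final answer: C(11,2) = 55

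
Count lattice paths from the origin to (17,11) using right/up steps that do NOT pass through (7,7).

Total paths to (17,11): C(28,11) = 21474180.
Paths through (7,7): C(14,7) x C(14,4) = 3435432.
Avoiding (7,7): 21474180 - 3435432.

Final answer: 18038748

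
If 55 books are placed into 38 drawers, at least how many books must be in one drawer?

By the pigeonhole principle: ceiling(55/38).

Final answer: 2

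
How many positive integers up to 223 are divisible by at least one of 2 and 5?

Multiples of 2: 111. Multiples of 5: 44. Of both (lcm=10): 22.
By inclusion-exclusion: 111 + 44 - 22.

Final answer: 133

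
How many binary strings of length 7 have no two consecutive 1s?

Classify by the final bit: ...0 gives a(n-1) strings, ...01 gives a(n-2) strings. Thus a(n) = a(n-1) + a(n-2) with a(1)=2, a(2)=3.
Building up term by term: a(1)=2, a(2)=3, a(3)=5, a(4)=8, a(5)=13, a(6)=21, a(7)=34.

Final answer: 34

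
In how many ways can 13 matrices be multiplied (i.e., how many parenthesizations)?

This is counted by the nth Catalan number C_n. Here n = 13 - 1 = 12.
C_n = (2n)!/(n!(n+1)!), so C_{12} = 24!/(12! x 13!) = C(24,12)/13 = 2704156/13.

Final answer: C_{12} = 208012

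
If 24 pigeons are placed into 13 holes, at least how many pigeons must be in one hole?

By the pigeonhole principle: ceiling(24/13).

Final answer: 2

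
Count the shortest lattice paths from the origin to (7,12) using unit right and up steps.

Each path has 7 right steps and 12 up steps in some order (19 steps total).
Choose which 12 of the 19 steps are up: C(19,12).

Final answer: C(19,12) = 50388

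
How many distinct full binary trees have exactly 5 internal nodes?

This is a standard Catalan-number count: the answer is C_n. Here n = 5.
Using C_0 = 1 and C_(k+1) = C_k x 2(2k+1)/(k+2), build up term by term: C_1=1, C_2=2, C_3=5, C_4=14, C_5=42.

Final answer: C_{5} = 42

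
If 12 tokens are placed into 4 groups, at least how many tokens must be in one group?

By the pigeonhole principle: ceiling(12/4).

Final answer: 3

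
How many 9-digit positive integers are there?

First digit: 9 choices (1-9). Each of the remaining 8 digits: 10 choices.
Total: 9 x 10^8.

Final answer: 900000000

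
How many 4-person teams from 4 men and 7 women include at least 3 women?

Sum over valid woman counts:
C(7,3)C(4,1) = 140
C(7,4)C(4,0) = 35
Total: 140 + 35.

Final answer: 175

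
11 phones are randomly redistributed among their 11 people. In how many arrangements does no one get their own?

D(n) = (n-1)(D(n-1) + D(n-2)), D(0)=1, D(1)=0.
D(2) = 1 x (0 + 1) = 1
D(3) = 2 x (1 + 0) = 2
D(4) = 3 x (2 + 1) = 9
D(5) = 4 x (9 + 2) = 44
D(6) = 5 x (44 + 9) = 265
D(7) = 6 x (265 + 44) = 1854
D(8) = 7 x (1854 + 265) = 14833
D(9) = 8 x (14833 + 1854) = 133496
D(10) = 9 x (133496 + 14833) = 1334961
D(11) = 10 x (D(10) + D(9)) = 10 x (1334961 + 133496)

Final answer: D(11) = 14684570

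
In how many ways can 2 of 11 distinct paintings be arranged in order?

P(11,2) = 11!/(11-2)! = 11!/9!.

Final answer: P(11,2) = 110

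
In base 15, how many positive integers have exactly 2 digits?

In base 15, the leading digit has 14 choices (1..14); each of the remaining 1 digits has 15 choices.
Total: 14 x 15^1.

Final answer: 210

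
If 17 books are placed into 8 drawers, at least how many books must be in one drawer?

By the pigeonhole principle: ceiling(17/8).

Final answer: 3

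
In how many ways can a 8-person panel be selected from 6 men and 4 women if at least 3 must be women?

Sum over valid woman counts:
C(4,3)C(6,5) = 24
C(4,4)C(6,4) = 15
Total: 24 + 15.

Final answer: 39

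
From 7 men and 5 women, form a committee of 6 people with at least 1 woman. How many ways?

Sum over valid woman counts:
C(5,1)C(7,5) = 105
C(5,2)C(7,4) = 350
C(5,3)C(7,3) = 350
C(5,4)C(7,2) = 105
C(5,5)C(7,1) = 7
Total: 105 + 350 + 350 + 105 + 7.

Final answer: 917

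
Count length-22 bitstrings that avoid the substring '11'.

Let a(n) count valid strings. If the last bit is 0 the prefix is any valid string of length n-1; if it is 1 the string must end in 01 with a valid prefix of length n-2. So a(n) = a(n-1) + a(n-2), a(1)=2, a(2)=3.
Iterating the recurrence: a(1)=2, a(2)=3, a(3)=5, a(4)=8, a(5)=13, a(6)=21, a(7)=34, a(8)=55, a(9)=89, a(10)=144, a(11)=233, a(12)=377, a(13)=610, a(14)=987, a(15)=1597, a(16)=2584, a(17)=4181, a(18)=6765, a(19)=10946, a(20)=17711, a(21)=28657, a(22)=46368.

Final answer: 46368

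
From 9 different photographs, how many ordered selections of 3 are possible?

P(9,3) = 9!/(9-3)! = 9!/6!.

Final answer: P(9,3) = 504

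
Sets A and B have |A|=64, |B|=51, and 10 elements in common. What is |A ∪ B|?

|A union B| = |A| + |B| - |A intersect B| = 64 + 51 - 10.

Final answer: 105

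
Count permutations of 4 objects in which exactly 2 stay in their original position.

Choose which 2 elements are fixed: C(4,2) = 6.
Derange the remaining 2 using D(j) = (j-1)(D(j-1) + D(j-2)), D(0)=1, D(1)=0: D(2)=1.
Total: 6 x 1.

Final answer: C(4,2) D(2) = 6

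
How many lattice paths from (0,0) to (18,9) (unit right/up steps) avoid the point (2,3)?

Total paths to (18,9): C(27,9) = 4686825.
Paths through (2,3): C(5,3) x C(22,6) = 746130.
Avoiding (2,3): 4686825 - 746130.

Final answer: 3940695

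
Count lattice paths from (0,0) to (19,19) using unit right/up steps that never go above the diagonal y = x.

Total monotonic paths to (19,19): C(38,19) = 35345263800.
By the reflection principle, paths that go above the diagonal number C(38,20) = 33578000610.
Valid Dyck paths: 35345263800 - 33578000610.
(These counts are the Catalan numbers.)

Final answer: C_{19} = 1767263190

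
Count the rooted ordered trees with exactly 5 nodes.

The structures are counted by the Catalan number C_n. Here n = 5 - 1 = 4.
C_n = C(2n,n)/(n+1), so C_{4} = C(8,4)/5 = 70/5.

Final answer: C_{4} = 14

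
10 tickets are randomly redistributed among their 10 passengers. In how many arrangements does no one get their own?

Use the recurrence D(n) = (n-1)(D(n-1) + D(n-2)) with D(0)=1, D(1)=0.
D(2) = 1 x (0 + 1) = 1
D(3) = 2 x (1 + 0) = 2
D(4) = 3 x (2 + 1) = 9
D(5) = 4 x (9 + 2) = 44
D(6) = 5 x (44 + 9) = 265
D(7) = 6 x (265 + 44) = 1854
D(8) = 7 x (1854 + 265) = 14833
D(9) = 8 x (14833 + 1854) = 133496
D(10) = 9 x (D(9) + D(8)) = 9 x (133496 + 14833)

Final answer: D(10) = 1334961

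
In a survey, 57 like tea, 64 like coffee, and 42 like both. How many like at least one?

|A union B| = |A| + |B| - |A intersect B| = 57 + 64 - 42.

Final answer: 79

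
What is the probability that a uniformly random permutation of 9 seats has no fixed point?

D(n) = (n-1)(D(n-1) + D(n-2)), D(0)=1, D(1)=0.
Building up: D(2)=1, D(3)=2, D(4)=9, D(5)=44, D(6)=265, D(7)=1854, D(8)=14833, D(9)=133496.
Total arrangements: 9! = 362880.
Probability = D(9)/9! = 16687/45360.

Final answer: D(9)/9! = 133496/362880 = 0.367879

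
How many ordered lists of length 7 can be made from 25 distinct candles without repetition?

P(25,7) = 25!/(25-7)! = 25!/18!.

Final answer: P(25,7) = 2422728000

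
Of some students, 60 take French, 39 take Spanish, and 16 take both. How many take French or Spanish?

|A union B| = |A| + |B| - |A intersect B| = 60 + 39 - 16.

Final answer: 83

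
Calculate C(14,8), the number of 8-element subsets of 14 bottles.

C(14,8) = 14!/(8! x 6!).

Final answer: \binom{14}{8} = 3003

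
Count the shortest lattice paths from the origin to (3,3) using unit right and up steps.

Each path has 3 right steps and 3 up steps in some order (6 steps total).
Choose which 3 of the 6 steps are up: C(6,3).

Final answer: C(6,3) = 20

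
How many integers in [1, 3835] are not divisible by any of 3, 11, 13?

|div by 3|=1278, |div by 11|=348, |div by 13|=295.
|div by 3&11|=116, |div by 3&13|=98, |div by 11&13|=26, |div by all|=8.
By inclusion-exclusion, divisible by at least one: 1278+348+295-116-98-26+8 = 1689.
Not divisible by any: 3835 - 1689.

Final answer: 2146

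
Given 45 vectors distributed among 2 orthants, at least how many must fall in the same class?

By pigeonhole with 45 objects and 2 categories: ceiling(45/2).

Final answer: 23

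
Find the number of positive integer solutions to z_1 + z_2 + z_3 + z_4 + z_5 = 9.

Substitute z'_i = z_i - 1 (so z'_i >= 0). Then sum z'_i = 9 - 5 = 4.
Stars and bars: C(4+5-1, 5-1) = C(8,4).

Final answer: C(8,4) = 70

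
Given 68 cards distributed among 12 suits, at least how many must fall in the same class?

By pigeonhole with 68 objects and 12 categories: ceiling(68/12).

Final answer: 6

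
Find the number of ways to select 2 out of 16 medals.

C(16,2) = 16!/(2! x (16-2)!).

Final answer: C(16,2) = 120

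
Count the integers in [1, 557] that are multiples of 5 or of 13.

Multiples of 5: 111. Multiples of 13: 42. Of both (lcm=65): 8.
By inclusion-exclusion: 111 + 42 - 8.

Final answer: 145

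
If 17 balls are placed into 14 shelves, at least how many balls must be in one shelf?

By the pigeonhole principle: ceiling(17/14).

Final answer: 2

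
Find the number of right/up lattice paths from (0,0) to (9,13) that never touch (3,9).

Total paths to (9,13): C(22,13) = 497420.
Paths through (3,9): C(12,9) x C(10,4) = 46200.
Avoiding (3,9): 497420 - 46200.

Final answer: 451220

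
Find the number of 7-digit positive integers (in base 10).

These are the integers in [10^6, 10^7), so the count is 10^7 - 10^6 = 9 x 10^6.

Final answer: 9000000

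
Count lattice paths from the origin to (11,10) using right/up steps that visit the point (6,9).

Paths (0,0)->(6,9): C(15,9) = 5005.
Paths (6,9)->(11,10): C(6,1) = 6.
By multiplication principle: 5005 x 6.

Final answer: 30030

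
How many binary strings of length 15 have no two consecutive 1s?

Let a(n) count valid strings. If the last bit is 0 the prefix is any valid string of length n-1; if it is 1 the string must end in 01 with a valid prefix of length n-2. So a(n) = a(n-1) + a(n-2), a(1)=2, a(2)=3.
Building up term by term: a(1)=2, a(2)=3, a(3)=5, a(4)=8, a(5)=13, a(6)=21, a(7)=34, a(8)=55, a(9)=89, a(10)=144, a(11)=233, a(12)=377, a(13)=610, a(14)=987, a(15)=1597.

Final answer: 1597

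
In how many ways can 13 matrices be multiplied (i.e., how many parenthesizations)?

This is counted by the nth Catalan number C_n. Here n = 13 - 1 = 12.
Using C_0 = 1 and C_(k+1) = C_k x 2(2k+1)/(k+2), build up term by term: C_1=1, C_2=2, C_3=5, C_4=14, C_5=42, C_6=132, C_7=429, C_8=1430, C_9=4862, C_10=16796, C_11=58786, C_12=208012.

Final answer: C_{12} = 208012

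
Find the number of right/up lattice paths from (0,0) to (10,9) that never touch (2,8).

Total paths to (10,9): C(19,9) = 92378.
Paths through (2,8): C(10,8) x C(9,1) = 405.
Avoiding (2,8): 92378 - 405.

Final answer: 91973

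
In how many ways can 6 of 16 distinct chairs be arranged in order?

P(16,6) = 16!/(16-6)! = 16!/10!.

Final answer: P(16,6) = 5765760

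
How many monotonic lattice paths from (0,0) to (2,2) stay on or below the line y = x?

Total monotonic paths to (2,2): C(4,2) = 6.
By the reflection principle, paths that go above the diagonal number C(4,3) = 4.
Valid Dyck paths: 6 - 4.
(Check: C(4,2) - C(4,3) = C(4,2)/3, the Catalan number C_{2}.)

Final answer: C_{2} = 2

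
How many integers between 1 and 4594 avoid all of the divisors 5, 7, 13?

|div by 5|=918, |div by 7|=656, |div by 13|=353.
|div by 5&7|=131, |div by 5&13|=70, |div by 7&13|=50, |div by all|=10.
By inclusion-exclusion, divisible by at least one: 918+656+353-131-70-50+10 = 1686.
Not divisible by any: 4594 - 1686.

Final answer: 2908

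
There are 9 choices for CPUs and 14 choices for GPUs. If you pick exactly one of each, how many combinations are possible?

By the multiplication principle: 9 x 14.

Final answer: 126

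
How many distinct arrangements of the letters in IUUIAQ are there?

Letters (A:1, I:2, Q:1, U:2). Total letters: 6.
Permutations = 6!/(2! x 2!).

Final answer: 180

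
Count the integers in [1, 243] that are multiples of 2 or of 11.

Multiples of 2: 121. Multiples of 11: 22. Of both (lcm=22): 11.
By inclusion-exclusion: 121 + 22 - 11.

Final answer: 132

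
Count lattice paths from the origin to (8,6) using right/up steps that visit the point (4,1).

Paths (0,0)->(4,1): C(5,1) = 5.
Paths (4,1)->(8,6): C(9,5) = 126.
By multiplication principle: 5 x 126.

Final answer: 630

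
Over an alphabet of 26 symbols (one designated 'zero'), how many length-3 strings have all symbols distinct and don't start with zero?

The leading digit has 25 choices (anything but zero); the next has 25 (anything but the first), then 24, and so on, one fewer each time.
Total: 25 x 25 x 24.

Final answer: 15000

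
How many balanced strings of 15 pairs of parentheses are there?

The structures are counted by the Catalan number C_n. Here n = 15 (pairs).
C_n = C(2n,n)/(n+1), so C_{15} = C(30,15)/16 = 155117520/16.

Final answer: C_{15} = 9694845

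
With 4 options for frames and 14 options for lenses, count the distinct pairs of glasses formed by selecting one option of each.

By the multiplication principle: 4 x 14.

Final answer: 56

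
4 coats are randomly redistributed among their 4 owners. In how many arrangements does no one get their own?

D(n) = (n-1)(D(n-1) + D(n-2)), D(0)=1, D(1)=0.
D(2) = 1 x (0 + 1) = 1
D(3) = 2 x (1 + 0) = 2
D(4) = 3 x (D(3) + D(2)) = 3 x (2 + 1)

Final answer: D(4) = 9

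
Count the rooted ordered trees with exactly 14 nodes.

This is counted by the nth Catalan number C_n. Here n = 14 - 1 = 13.
C_n = C(2n,n) - C(2n,n+1), so C_{13} = C(26,13) - C(26,14) = 10400600 - 9657700.

Final answer: C_{13} = 742900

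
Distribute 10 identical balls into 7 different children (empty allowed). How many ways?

Stars and bars: C(n+k-1, k-1) = C(16,6).

Final answer: C(16,6) = 8008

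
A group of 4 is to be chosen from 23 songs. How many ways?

C(23,4) = 23!/(4! x 19!).

Final answer: \binom{23}{4} = 8855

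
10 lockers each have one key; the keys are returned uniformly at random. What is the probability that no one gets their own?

Use the recurrence D(n) = (n-1)(D(n-1) + D(n-2)) with D(0)=1, D(1)=0.
Building up: D(2)=1, D(3)=2, D(4)=9, D(5)=44, D(6)=265, D(7)=1854, D(8)=14833, D(9)=133496, D(10)=1334961.
Total arrangements: 10! = 3628800.
Probability = D(10)/10! = 16481/44800.

Final answer: D(10)/10! = 1334961/3628800 = 0.367879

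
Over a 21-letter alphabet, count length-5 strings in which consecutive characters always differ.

Let g(n) count such strings. g(1) = 21, and each valid string of length n-1 extends in 20 ways (any symbol but the last), so g(n) = 20 g(n-1).
Total: g(5) = 21 x 20^4.

Final answer: 21 x 20^{4} = 3360000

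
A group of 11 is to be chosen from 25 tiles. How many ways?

C(25,11) = 25!/(11! x 14!).

Final answer: \binom{25}{11} = 4457400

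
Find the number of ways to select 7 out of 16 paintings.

C(16,7) = 16!/(7! x (16-7)!).

Final answer: C(16,7) = 11440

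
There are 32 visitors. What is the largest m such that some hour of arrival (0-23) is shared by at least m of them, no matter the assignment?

There are 24 possible values for hour of arrival (0-23). With 32 visitors and 24 categories, by pigeonhole: ceiling(32/24).

Final answer: 2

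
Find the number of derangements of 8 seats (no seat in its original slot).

D(n) = (n-1)(D(n-1) + D(n-2)), D(0)=1, D(1)=0.
D(2) = 1 x (0 + 1) = 1
D(3) = 2 x (1 + 0) = 2
D(4) = 3 x (2 + 1) = 9
D(5) = 4 x (9 + 2) = 44
D(6) = 5 x (44 + 9) = 265
D(7) = 6 x (265 + 44) = 1854
D(8) = 7 x (D(7) + D(6)) = 7 x (1854 + 265)

Final answer: D(8) = 14833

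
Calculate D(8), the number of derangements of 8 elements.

D(n) = (n-1)(D(n-1) + D(n-2)), D(0)=1, D(1)=0.
D(2) = 1 x (0 + 1) = 1
D(3) = 2 x (1 + 0) = 2
D(4) = 3 x (2 + 1) = 9
D(5) = 4 x (9 + 2) = 44
D(6) = 5 x (44 + 9) = 265
D(7) = 6 x (265 + 44) = 1854
D(8) = 7 x (D(7) + D(6)) = 7 x (1854 + 265)

Final answer: D(8) = 14833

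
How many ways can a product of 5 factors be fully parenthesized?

This is a standard Catalan-number count: the answer is C_n. Here n = 5 - 1 = 4.
C_n = (2n)!/(n!(n+1)!), so C_{4} = 8!/(4! x 5!) = C(8,4)/5 = 70/5.

Final answer: C_{4} = 14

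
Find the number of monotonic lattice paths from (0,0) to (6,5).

Each path has 6 right steps and 5 up steps in some order (11 steps total).
Choose which 5 of the 11 steps are up: C(11,5).

Final answer: C(11,5) = 462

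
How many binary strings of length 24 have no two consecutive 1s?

Let a(n) count valid strings. If the last bit is 0 the prefix is any valid string of length n-1; if it is 1 the string must end in 01 with a valid prefix of length n-2. So a(n) = a(n-1) + a(n-2), a(1)=2, a(2)=3.
Building up term by term: a(1)=2, a(2)=3, a(3)=5, a(4)=8, a(5)=13, a(6)=21, a(7)=34, a(8)=55, a(9)=89, a(10)=144, a(11)=233, a(12)=377, a(13)=610, a(14)=987, a(15)=1597, a(16)=2584, a(17)=4181, a(18)=6765, a(19)=10946, a(20)=17711, a(21)=28657, a(22)=46368, a(23)=75025, a(24)=121393.

Final answer: 121393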